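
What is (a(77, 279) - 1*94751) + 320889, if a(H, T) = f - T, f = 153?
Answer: 226012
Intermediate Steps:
a(H, T) = 153 - T
(a(77, 279) - 1*94751) + 320889 = ((153 - 1*279) - 1*94751) + 320889 = ((153 - 279) - 94751) + 320889 = (-126 - 94751) + 320889 = -94877 + 320889 = 226012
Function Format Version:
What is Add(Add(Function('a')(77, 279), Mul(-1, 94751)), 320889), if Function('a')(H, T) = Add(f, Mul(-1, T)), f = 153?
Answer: 226012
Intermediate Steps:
Function('a')(H, T) = Add(153, Mul(-1, T))
Add(Add(Function('a')(77, 279), Mul(-1, 94751)), 320889) = Add(Add(Add(153, Mul(-1, 279)), Mul(-1, 94751)), 320889) = Add(Add(Add(153, -279), -94751), 320889) = Add(Add(-126, -94751), 320889) = Add(-94877, 320889) = 226012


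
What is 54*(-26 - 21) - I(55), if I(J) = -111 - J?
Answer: -2372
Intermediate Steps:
54*(-26 - 21) - I(55) = 54*(-26 - 21) - (-111 - 1*55) = 54*(-47) - (-111 - 55) = -2538 - 1*(-166) = -2538 + 166 = -2372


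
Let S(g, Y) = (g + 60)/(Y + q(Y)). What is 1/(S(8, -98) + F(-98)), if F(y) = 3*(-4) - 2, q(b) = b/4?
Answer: -245/3566 ≈ -0.068704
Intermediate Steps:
q(b) = b/4 (q(b) = b*(1/4) = b/4)
F(y) = -14 (F(y) = -12 - 2 = -14)
S(g, Y) = 4*(60 + g)/(5*Y) (S(g, Y) = (g + 60)/(Y + Y/4) = (60 + g)/((5*Y/4)) = (60 + g)*(4/(5*Y)) = 4*(60 + g)/(5*Y))
1/(S(8, -98) + F(-98)) = 1/((4/5)*(60 + 8)/(-98) - 14) = 1/((4/5)*(-1/98)*68 - 14) = 1/(-136/245 - 14) = 1/(-3566/245) = -245/3566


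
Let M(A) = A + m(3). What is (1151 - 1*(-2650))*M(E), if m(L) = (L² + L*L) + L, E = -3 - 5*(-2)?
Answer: 106428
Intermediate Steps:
E = 7 (E = -3 + 10 = 7)
m(L) = L + 2*L² (m(L) = (L² + L²) + L = 2*L² + L = L + 2*L²)
M(A) = 21 + A (M(A) = A + 3*(1 + 2*3) = A + 3*(1 + 6) = A + 3*7 = A + 21 = 21 + A)
(1151 - 1*(-2650))*M(E) = (1151 - 1*(-2650))*(21 + 7) = (1151 + 2650)*28 = 3801*28 = 106428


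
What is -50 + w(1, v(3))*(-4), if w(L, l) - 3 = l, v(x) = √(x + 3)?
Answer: -62 - 4*√6 ≈ -71.798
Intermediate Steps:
v(x) = √(3 + x)
w(L, l) = 3 + l
-50 + w(1, v(3))*(-4) = -50 + (3 + √(3 + 3))*(-4) = -50 + (3 + √6)*(-4) = -50 + (-12 - 4*√6) = -62 - 4*√6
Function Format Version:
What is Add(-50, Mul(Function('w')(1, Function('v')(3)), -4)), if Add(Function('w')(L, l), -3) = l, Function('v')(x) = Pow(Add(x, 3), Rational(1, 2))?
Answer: Add(-62, Mul(-4, Pow(6, Rational(1, 2)))) ≈ -71.798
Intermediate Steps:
Function('v')(x) = Pow(Add(3, x), Rational(1, 2))
Function('w')(L, l) = Add(3, l)
Add(-50, Mul(Function('w')(1, Function('v')(3)), -4)) = Add(-50, Mul(Add(3, Pow(Add(3, 3), Rational(1, 2))), -4)) = Add(-50, Mul(Add(3, Pow(6, Rational(1, 2))), -4)) = Add(-50, Add(-12, Mul(-4, Pow(6, Rational(1, 2))))) = Add(-62, Mul(-4, Pow(6, Rational(1, 2))))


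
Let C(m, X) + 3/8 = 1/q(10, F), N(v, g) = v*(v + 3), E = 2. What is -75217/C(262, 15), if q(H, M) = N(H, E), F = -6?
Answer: 39112840/191 ≈ 2.0478e+5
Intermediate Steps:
N(v, g) = v*(3 + v)
q(H, M) = H*(3 + H)
C(m, X) = -191/520 (C(m, X) = -3/8 + 1/(10*(3 + 10)) = -3/8 + 1/(10*13) = -3/8 + 1/130 = -191/520)
-75217/C(262, 15) = -75217/(-191/520) = -75217*(-520/191) = 39112840/191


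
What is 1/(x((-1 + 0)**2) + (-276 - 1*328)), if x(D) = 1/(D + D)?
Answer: -2/1207 ≈ -0.0016570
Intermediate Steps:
x(D) = 1/(2*D)
1/(x((-1 + 0)**2) + (-276 - 1*328)) = 1/(1/(2*((-1 + 0)**2)) + (-276 - 1*328)) = 1/(1/(2*((-1)**2)) + (-276 - 328)) = 1/((1/2)/1 - 604) = 1/((1/2)*1 - 604) = 1/(1/2 - 604) = 1/(-1207/2) = -2/1207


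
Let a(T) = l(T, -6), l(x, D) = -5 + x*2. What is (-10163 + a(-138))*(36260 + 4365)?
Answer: -424287500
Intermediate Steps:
l(x, D) = -5 + 2*x
a(T) = -5 + 2*T
(-10163 + a(-138))*(36260 + 4365) = (-10163 + (-5 + 2*(-138)))*(36260 + 4365) = (-10163 + (-5 - 276))*40625 = (-10163 - 281)*40625 = -10444*40625 = -424287500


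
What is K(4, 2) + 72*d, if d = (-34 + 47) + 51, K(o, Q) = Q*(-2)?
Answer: 4604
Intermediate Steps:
K(o, Q) = -2*Q
d = 64 (d = 13 + 51 = 64)
K(4, 2) + 72*d = -2*2 + 72*64 = -4 + 4608 = 4604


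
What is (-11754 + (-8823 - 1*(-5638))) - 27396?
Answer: -42335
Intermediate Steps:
(-11754 + (-8823 - 1*(-5638))) - 27396 = (-11754 + (-8823 + 5638)) - 27396 = (-11754 - 3185) - 27396 = -14939 - 27396 = -42335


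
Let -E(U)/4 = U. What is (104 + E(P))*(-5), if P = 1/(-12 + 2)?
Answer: -522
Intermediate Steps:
P = -⅒ (P = 1/(-10) = -⅒ ≈ -0.10000)
E(U) = -4*U
(104 + E(P))*(-5) = (104 - 4*(-⅒))*(-5) = (104 + ⅖)*(-5) = (522/5)*(-5) = -522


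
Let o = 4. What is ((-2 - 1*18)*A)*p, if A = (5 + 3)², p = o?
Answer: -5120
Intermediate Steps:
p = 4
A = 64 (A = 8² = 64)
((-2 - 1*18)*A)*p = ((-2 - 1*18)*64)*4 = ((-2 - 18)*64)*4 = -20*64*4 = -1280*4 = -5120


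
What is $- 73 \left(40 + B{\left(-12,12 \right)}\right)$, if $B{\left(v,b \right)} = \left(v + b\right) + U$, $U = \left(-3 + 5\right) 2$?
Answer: $-3212$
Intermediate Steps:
$U = 4$ ($U = 2 \cdot 2 = 4$)
$B{\left(v,b \right)} = 4 + b + v$ ($B{\left(v,b \right)} = \left(v + b\right) + 4 = \left(b + v\right) + 4 = 4 + b + v$)
$- 73 \left(40 + B{\left(-12,12 \right)}\right) = - 73 \left(40 + \left(4 + 12 - 12\right)\right) = - 73 \left(40 + 4\right) = \left(-73\right) 44 = -3212$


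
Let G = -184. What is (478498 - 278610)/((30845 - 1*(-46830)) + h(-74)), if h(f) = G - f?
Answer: 199888/77565 ≈ 2.5770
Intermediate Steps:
h(f) = -184 - f
(478498 - 278610)/((30845 - 1*(-46830)) + h(-74)) = (478498 - 278610)/((30845 - 1*(-46830)) + (-184 - 1*(-74))) = 199888/((30845 + 46830) + (-184 + 74)) = 199888/(77675 - 110) = 199888/77565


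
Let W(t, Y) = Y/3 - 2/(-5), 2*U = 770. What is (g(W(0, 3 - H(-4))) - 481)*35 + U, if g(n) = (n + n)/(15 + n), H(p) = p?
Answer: -312345/19 ≈ -16439.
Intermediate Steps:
U = 385 (U = (½)*770 = 385)
W(t, Y) = ⅖ + Y/3 (W(t, Y) = Y*(⅓) - 2*(-⅕) = Y/3 + ⅖ = ⅖ + Y/3)
g(n) = 2*n/(15 + n) (g(n) = (2*n)/(15 + n) = 2*n/(15 + n))
(g(W(0, 3 - H(-4))) - 481)*35 + U = (2*(⅖ + (3 - 1*(-4))/3)/(15 + (⅖ + (3 - 1*(-4))/3)) - 481)*35 + 385 = (2*(⅖ + (3 + 4)/3)/(15 + (⅖ + (3 + 4)/3)) - 481)*35 + 385 = (2*(⅖ + (⅓)*7)/(15 + (⅖ + (⅓)*7)) - 481)*35 + 385 = (2*(⅖ + 7/3)/(15 + (⅖ + 7/3)) - 481)*35 + 385 = (2*(41/15)/(15 + 41/15) - 481)*35 + 385 = (2*(41/15)/(266/15) - 481)*35 + 385 = (2*(41/15)*(15/266) - 481)*35 + 385 = (41/133 - 481)*35 + 385 = -63932/133*35 + 385 = -319660/19 + 385 = -312345/19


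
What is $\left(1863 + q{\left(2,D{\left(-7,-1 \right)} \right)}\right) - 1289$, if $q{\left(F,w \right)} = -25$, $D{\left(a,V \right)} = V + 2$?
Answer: $549$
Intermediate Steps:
$D{\left(a,V \right)} = 2 + V$
$\left(1863 + q{\left(2,D{\left(-7,-1 \right)} \right)}\right) - 1289 = \left(1863 - 25\right) - 1289 = 1838 - 1289 = 549$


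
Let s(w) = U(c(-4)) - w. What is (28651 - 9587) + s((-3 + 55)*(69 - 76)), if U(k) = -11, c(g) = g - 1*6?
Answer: 19417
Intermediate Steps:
c(g) = -6 + g (c(g) = g - 6 = -6 + g)
s(w) = -11 - w
(28651 - 9587) + s((-3 + 55)*(69 - 76)) = (28651 - 9587) + (-11 - (-3 + 55)*(69 - 76)) = 19064 + (-11 - 52*(-7)) = 19064 + (-11 - 1*(-364)) = 19064 + (-11 + 364) = 19064 + 353 = 19417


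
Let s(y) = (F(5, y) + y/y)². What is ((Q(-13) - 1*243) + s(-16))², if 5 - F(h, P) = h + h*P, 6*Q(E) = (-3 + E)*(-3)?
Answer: 40018276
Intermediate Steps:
Q(E) = 3/2 - E/2 (Q(E) = ((-3 + E)*(-3))/6 = (9 - 3*E)/6 = 3/2 - E/2)
F(h, P) = 5 - h - P*h (F(h, P) = 5 - (h + h*P) = 5 - (h + P*h) = 5 + (-h - P*h) = 5 - h - P*h)
s(y) = (1 - 5*y)² (s(y) = ((5 - 1*5 - 1*y*5) + y/y)² = ((5 - 5 - 5*y) + 1)² = (-5*y + 1)² = (1 - 5*y)²)
((Q(-13) - 1*243) + s(-16))² = (((3/2 - ½*(-13)) - 1*243) + (-1 + 5*(-16))²)² = (((3/2 + 13/2) - 243) + (-1 - 80)²)² = ((8 - 243) + (-81)²)² = (-235 + 6561)² = 6326² = 40018276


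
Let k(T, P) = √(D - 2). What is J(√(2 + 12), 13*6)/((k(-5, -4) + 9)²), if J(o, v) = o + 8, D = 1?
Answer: (8 + √14)/(9 + I)² ≈ 0.1397 - 0.031432*I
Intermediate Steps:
k(T, P) = I (k(T, P) = √(1 - 2) = √(-1) = I)
J(o, v) = 8 + o
J(√(2 + 12), 13*6)/((k(-5, -4) + 9)²) = (8 + √(2 + 12))/((I + 9)²) = (8 + √14)/((9 + I)²) = (8 + √14)/(9 + I)²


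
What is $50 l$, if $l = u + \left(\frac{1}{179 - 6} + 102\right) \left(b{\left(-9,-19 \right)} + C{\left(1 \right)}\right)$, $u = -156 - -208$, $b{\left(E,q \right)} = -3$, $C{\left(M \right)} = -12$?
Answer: $- \frac{12785450}{173} \approx -73904.0$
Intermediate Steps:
$u = 52$ ($u = -156 + 208 = 52$)
$l = - \frac{255709}{173}$ ($l = 52 + \left(\frac{1}{179 - 6} + 102\right) \left(-3 - 12\right) = 52 + \left(\frac{1}{173} + 102\right) \left(-15\right) = 52 + \frac{17647}{173} \left(-15\right) = 52 - \frac{264705}{173} = - \frac{255709}{173} \approx -1478.1$)
$50 l = 50 \left(- \frac{255709}{173}\right) = - \frac{12785450}{173}$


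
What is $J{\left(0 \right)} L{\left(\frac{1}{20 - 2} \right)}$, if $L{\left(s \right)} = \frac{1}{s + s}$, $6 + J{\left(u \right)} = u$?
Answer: $-54$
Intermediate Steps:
$J{\left(u \right)} = -6 + u$
$L{\left(s \right)} = \frac{1}{2 s}$
$J{\left(0 \right)} L{\left(\frac{1}{20 - 2} \right)} = \left(-6 + 0\right) \frac{1}{2 \frac{1}{20 - 2}} = - 6 \frac{1}{2 \cdot \frac{1}{18}} = - 6 \frac{\frac{1}{\frac{1}{18}}}{2} = - 6 \cdot \frac{1}{2} \cdot 18 = \left(-6\right) 9 = -54$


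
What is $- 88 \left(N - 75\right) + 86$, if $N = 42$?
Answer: $2990$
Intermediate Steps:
$- 88 \left(N - 75\right) + 86 = - 88 \left(42 - 75\right) + 86 = \left(-88\right) \left(-33\right) + 86 = 2904 + 86 = 2990$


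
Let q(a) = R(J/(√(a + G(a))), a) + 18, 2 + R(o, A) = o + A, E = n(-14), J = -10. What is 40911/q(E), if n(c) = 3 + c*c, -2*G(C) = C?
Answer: 350075427/1839715 + 81822*√398/1839715 ≈ 191.18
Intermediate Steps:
G(C) = -C/2
n(c) = 3 + c²
E = 199 (E = 3 + (-14)² = 3 + 196 = 199)
R(o, A) = -2 + A + o (R(o, A) = -2 + (o + A) = -2 + (A + o) = -2 + A + o)
q(a) = 16 + a - 10*√2/√a (q(a) = (-2 + a - 10/√(a - a/2)) + 18 = (-2 + a - 10*√2/√a) + 18 = 16 + a - 10*√2/√a)
40911/q(E) = 40911/(16 + 199 - 10*√2/√199) = 40911/(16 + 199 - 10*√2*√199/199) = 40911/(16 + 199 - 10*√398/199) = 40911/(215 - 10*√398/199)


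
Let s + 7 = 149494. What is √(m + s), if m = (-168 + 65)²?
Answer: 4*√10006 ≈ 400.12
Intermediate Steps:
s = 149487 (s = -7 + 149494 = 149487)
m = 10609 (m = (-103)² = 10609)
√(m + s) = √(10609 + 149487) = √160096 = 4*√10006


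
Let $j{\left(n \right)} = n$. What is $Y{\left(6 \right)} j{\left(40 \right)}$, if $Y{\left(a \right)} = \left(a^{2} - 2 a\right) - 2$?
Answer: $880$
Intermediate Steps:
$Y{\left(a \right)} = -2 + a^{2} - 2 a$
$Y{\left(6 \right)} j{\left(40 \right)} = \left(-2 + 6^{2} - 12\right) 40 = \left(-2 + 36 - 12\right) 40 = 22 \cdot 40 = 880$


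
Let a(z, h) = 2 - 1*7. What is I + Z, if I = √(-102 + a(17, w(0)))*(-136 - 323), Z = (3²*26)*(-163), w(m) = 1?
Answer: -38142 - 459*I*√107 ≈ -38142.0 - 4747.9*I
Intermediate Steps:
a(z, h) = -5 (a(z, h) = 2 - 7 = -5)
Z = -38142 (Z = (9*26)*(-163) = 234*(-163) = -38142)
I = -459*I*√107 (I = √(-102 - 5)*(-136 - 323) = √(-107)*(-459) = (I*√107)*(-459) = -459*I*√107 ≈ -4747.9*I)
I + Z = -459*I*√107 - 38142 = -38142 - 459*I*√107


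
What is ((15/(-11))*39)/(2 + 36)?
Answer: -585/418 ≈ -1.3995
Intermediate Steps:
((15/(-11))*39)/(2 + 36) = ((15*(-1/11))*39)/38 = -15/11*39*(1/38) = -585/11*1/38 = -585/418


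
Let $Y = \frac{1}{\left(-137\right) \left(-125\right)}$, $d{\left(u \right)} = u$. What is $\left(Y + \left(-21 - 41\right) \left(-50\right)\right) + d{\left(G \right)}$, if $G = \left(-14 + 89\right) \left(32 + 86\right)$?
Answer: $\frac{204643751}{17125} \approx 11950.0$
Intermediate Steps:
$G = 8850$ ($G = 75 \cdot 118 = 8850$)
$Y = \frac{1}{17125} \approx 5.8394 \cdot 10^{-5}$
$\left(Y + \left(-21 - 41\right) \left(-50\right)\right) + d{\left(G \right)} = \left(\frac{1}{17125} + \left(-21 - 41\right) \left(-50\right)\right) + 8850 = \left(\frac{1}{17125} - -3100\right) + 8850 = \left(\frac{1}{17125} + 3100\right) + 8850 = \frac{53087501}{17125} + 8850 = \frac{204643751}{17125}$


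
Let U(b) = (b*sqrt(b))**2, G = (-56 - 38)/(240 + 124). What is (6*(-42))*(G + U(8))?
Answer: -1676466/13 ≈ -1.2896e+5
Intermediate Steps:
G = -47/182 (G = -94/364 = -94*1/364 = -47/182 ≈ -0.25824)
U(b) = b**3 (U(b) = (b**(3/2))**2 = b**3)
(6*(-42))*(G + U(8)) = (6*(-42))*(-47/182 + 8**3) = -252*(-47/182 + 512) = -252*93137/182 = -1676466/13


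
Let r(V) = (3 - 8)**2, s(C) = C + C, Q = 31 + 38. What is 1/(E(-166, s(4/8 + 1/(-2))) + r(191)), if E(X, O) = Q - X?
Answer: 1/260 ≈ 0.0038462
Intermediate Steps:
Q = 69
s(C) = 2*C
r(V) = 25 (r(V) = (-5)**2 = 25)
E(X, O) = 69 - X
1/(E(-166, s(4/8 + 1/(-2))) + r(191)) = 1/((69 - 1*(-166)) + 25) = 1/((69 + 166) + 25) = 1/(235 + 25) = 1/260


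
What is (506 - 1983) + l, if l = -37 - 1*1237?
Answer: -2751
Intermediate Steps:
l = -1274 (l = -37 - 1237 = -1274)
(506 - 1983) + l = (506 - 1983) - 1274 = -1477 - 1274 = -2751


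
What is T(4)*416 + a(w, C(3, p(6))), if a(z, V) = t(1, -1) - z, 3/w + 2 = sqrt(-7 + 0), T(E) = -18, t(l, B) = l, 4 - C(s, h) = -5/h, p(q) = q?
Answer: -82351/11 + 3*I*sqrt(7)/11 ≈ -7486.5 + 0.72157*I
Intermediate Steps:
C(s, h) = 4 + 5/h (C(s, h) = 4 - (-5)/h = 4 + 5/h)
w = 3/(-2 + I*sqrt(7)) (w = 3/(-2 + sqrt(-7 + 0)) = 3/(-2 + sqrt(-7)) = 3/(-2 + I*sqrt(7)) ≈ -0.54545 - 0.72157*I)
a(z, V) = 1 - z
T(4)*416 + a(w, C(3, p(6))) = -18*416 + (1 - (-6/11 - 3*I*sqrt(7)/11)) = -7488 + (1 + (6/11 + 3*I*sqrt(7)/11)) = -7488 + (17/11 + 3*I*sqrt(7)/11) = -82351/11 + 3*I*sqrt(7)/11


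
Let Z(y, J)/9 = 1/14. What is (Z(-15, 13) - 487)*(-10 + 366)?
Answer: -1212002/7 ≈ -1.7314e+5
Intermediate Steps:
Z(y, J) = 9/14
(Z(-15, 13) - 487)*(-10 + 366) = (9/14 - 487)*(-10 + 366) = -6809/14*356 = -1212002/7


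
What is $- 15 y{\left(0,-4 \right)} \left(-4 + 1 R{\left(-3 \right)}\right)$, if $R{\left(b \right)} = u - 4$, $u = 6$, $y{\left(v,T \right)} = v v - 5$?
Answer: $-150$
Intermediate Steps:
$y{\left(v,T \right)} = -5 + v^{2}$ ($y{\left(v,T \right)} = v^{2} - 5 = -5 + v^{2}$)
$R{\left(b \right)} = 2$ ($R{\left(b \right)} = 6 - 4 = 2$)
$- 15 y{\left(0,-4 \right)} \left(-4 + 1 R{\left(-3 \right)}\right) = - 15 \left(-5 + 0^{2}\right) \left(-4 + 1 \cdot 2\right) = - 15 \left(-5 + 0\right) \left(-4 + 2\right) = \left(-15\right) \left(-5\right) \left(-2\right) = 75 \left(-2\right) = -150$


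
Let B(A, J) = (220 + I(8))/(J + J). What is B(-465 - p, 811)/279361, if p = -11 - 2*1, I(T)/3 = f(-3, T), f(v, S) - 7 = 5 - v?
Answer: 265/453123542 ≈ 5.8483e-7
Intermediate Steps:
f(v, S) = 12 - v (f(v, S) = 7 + (5 - v) = 12 - v)
I(T) = 45 (I(T) = 3*(12 - 1*(-3)) = 3*(12 + 3) = 3*15 = 45)
p = -13 (p = -11 - 2 = -13)
B(A, J) = 265/(2*J) (B(A, J) = (220 + 45)/(J + J) = 265/((2*J)) = 265*(1/(2*J)) = 265/(2*J))
B(-465 - p, 811)/279361 = ((265/2)/811)/279361 = ((265/2)*(1/811))*(1/279361) = (265/1622)*(1/279361) = 265/453123542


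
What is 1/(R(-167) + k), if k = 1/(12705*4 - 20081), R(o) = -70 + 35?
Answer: -30739/1075864 ≈ -0.028571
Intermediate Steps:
R(o) = -35
k = 1/30739 (k = 1/(50820 - 20081) = 1/30739 ≈ 3.2532e-5)
1/(R(-167) + k) = 1/(-35 + 1/30739) = 1/(-1075864/30739) = -30739/1075864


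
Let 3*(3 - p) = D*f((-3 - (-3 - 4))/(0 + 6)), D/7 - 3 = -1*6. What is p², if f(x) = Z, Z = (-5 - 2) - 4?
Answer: 5476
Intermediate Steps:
Z = -11 (Z = -7 - 4 = -11)
f(x) = -11
D = -21 (D = 21 + 7*(-1*6) = 21 + 7*(-6) = 21 - 42 = -21)
p = -74 (p = 3 - (-7)*(-11) = 3 - ⅓*231 = 3 - 77 = -74)
p² = (-74)² = 5476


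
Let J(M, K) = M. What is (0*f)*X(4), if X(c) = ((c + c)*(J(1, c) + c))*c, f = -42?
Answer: 0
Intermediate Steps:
X(c) = 2*c**2*(1 + c) (X(c) = ((c + c)*(1 + c))*c = ((2*c)*(1 + c))*c = (2*c*(1 + c))*c = 2*c**2*(1 + c))
(0*f)*X(4) = (0*(-42))*(2*4**2*(1 + 4)) = 0*(2*16*5) = 0*160 = 0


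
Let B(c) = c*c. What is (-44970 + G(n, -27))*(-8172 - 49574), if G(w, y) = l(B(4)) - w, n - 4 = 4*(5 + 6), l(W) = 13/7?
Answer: 18196515298/7 ≈ 2.5995e+9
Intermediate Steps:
B(c) = c**2
l(W) = 13/7 (l(W) = 13*(1/7) = 13/7)
n = 48 (n = 4 + 4*(5 + 6) = 4 + 4*11 = 4 + 44 = 48)
G(w, y) = 13/7 - w
(-44970 + G(n, -27))*(-8172 - 49574) = (-44970 + (13/7 - 1*48))*(-8172 - 49574) = (-44970 + (13/7 - 48))*(-57746) = (-44970 - 323/7)*(-57746) = -315113/7*(-57746) = 18196515298/7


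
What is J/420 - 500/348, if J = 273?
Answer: -1369/1740 ≈ -0.78678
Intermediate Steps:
J/420 - 500/348 = 273/420 - 500/348 = 273*(1/420) - 500*1/348 = 13/20 - 125/87 = -1369/1740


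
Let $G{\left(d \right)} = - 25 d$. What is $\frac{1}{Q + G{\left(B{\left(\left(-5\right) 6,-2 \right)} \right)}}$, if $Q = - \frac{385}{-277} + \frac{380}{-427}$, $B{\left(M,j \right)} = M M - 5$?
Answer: $- \frac{118279}{2646433490} \approx -4.4694 \cdot 10^{-5}$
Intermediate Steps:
$B{\left(M,j \right)} = -5 + M^{2}$ ($B{\left(M,j \right)} = M^{2} - 5 = -5 + M^{2}$)
$Q = \frac{59135}{118279}$ ($Q = \left(-385\right) \left(- \frac{1}{277}\right) + 380 \left(- \frac{1}{427}\right) = \frac{385}{277} - \frac{380}{427} = \frac{59135}{118279} \approx 0.49996$)
$\frac{1}{Q + G{\left(B{\left(\left(-5\right) 6,-2 \right)} \right)}} = \frac{1}{\frac{59135}{118279} - 25 \left(-5 + \left(\left(-5\right) 6\right)^{2}\right)} = \frac{1}{\frac{59135}{118279} - 25 \left(-5 + \left(-30\right)^{2}\right)} = \frac{1}{\frac{59135}{118279} - 25 \left(-5 + 900\right)} = \frac{1}{\frac{59135}{118279} - 22375} = \frac{1}{- \frac{2646433490}{118279}} = - \frac{118279}{2646433490}$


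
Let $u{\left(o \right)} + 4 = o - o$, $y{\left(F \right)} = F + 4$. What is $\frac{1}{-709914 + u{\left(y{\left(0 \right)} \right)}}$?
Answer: $- \frac{1}{709918} \approx -1.4086 \cdot 10^{-6}$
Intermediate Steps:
$y{\left(F \right)} = 4 + F$
$u{\left(o \right)} = -4$ ($u{\left(o \right)} = -4 + \left(o - o\right) = -4 + 0 = -4$)
$\frac{1}{-709914 + u{\left(y{\left(0 \right)} \right)}} = \frac{1}{-709914 - 4} = \frac{1}{-709918} = - \frac{1}{709918}$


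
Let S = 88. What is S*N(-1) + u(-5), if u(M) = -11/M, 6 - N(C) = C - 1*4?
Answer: 4851/5 ≈ 970.20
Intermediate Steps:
N(C) = 10 - C (N(C) = 6 - (C - 1*4) = 6 - (C - 4) = 6 - (-4 + C) = 6 + (4 - C) = 10 - C)
S*N(-1) + u(-5) = 88*(10 - 1*(-1)) - 11/(-5) = 88*(10 + 1) - 11*(-⅕) = 88*11 + 11/5 = 968 + 11/5 = 4851/5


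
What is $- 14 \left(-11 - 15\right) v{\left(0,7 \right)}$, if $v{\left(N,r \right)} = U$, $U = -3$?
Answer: $-1092$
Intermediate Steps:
$v{\left(N,r \right)} = -3$
$- 14 \left(-11 - 15\right) v{\left(0,7 \right)} = - 14 \left(-11 - 15\right) \left(-3\right) = \left(-14\right) \left(-26\right) \left(-3\right) = 364 \left(-3\right) = -1092$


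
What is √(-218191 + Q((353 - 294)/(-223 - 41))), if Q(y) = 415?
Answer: 4*I*√13611 ≈ 466.66*I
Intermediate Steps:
√(-218191 + Q((353 - 294)/(-223 - 41))) = √(-218191 + 415) = √(-217776) = 4*I*√13611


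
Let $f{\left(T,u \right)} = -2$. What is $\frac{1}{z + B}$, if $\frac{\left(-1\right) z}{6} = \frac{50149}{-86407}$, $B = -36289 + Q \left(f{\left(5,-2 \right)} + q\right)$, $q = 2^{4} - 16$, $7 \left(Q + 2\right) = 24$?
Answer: $- \frac{604849}{21948987243} \approx -2.7557 \cdot 10^{-5}$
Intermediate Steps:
$Q = \frac{10}{7}$ ($Q = -2 + \frac{1}{7} \cdot 24 = -2 + \frac{24}{7} = \frac{10}{7} \approx 1.4286$)
$q = 0$ ($q = 16 - 16 = 0$)
$B = - \frac{254043}{7}$ ($B = -36289 + \frac{10 \left(-2 + 0\right)}{7} = -36289 + \frac{10}{7} \left(-2\right) = -36289 - \frac{20}{7} = - \frac{254043}{7} \approx -36292.0$)
$z = \frac{300894}{86407}$ ($z = - 6 \frac{50149}{-86407} = - 6 \cdot 50149 \left(- \frac{1}{86407}\right) = \left(-6\right) \left(- \frac{50149}{86407}\right) = \frac{300894}{86407} \approx 3.4823$)
$\frac{1}{z + B} = \frac{1}{\frac{300894}{86407} - \frac{254043}{7}} = \frac{1}{- \frac{21948987243}{604849}} = - \frac{604849}{21948987243}$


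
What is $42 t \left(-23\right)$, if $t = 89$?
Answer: $-85974$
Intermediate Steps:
$42 t \left(-23\right) = 42 \cdot 89 \left(-23\right) = 3738 \left(-23\right) = -85974$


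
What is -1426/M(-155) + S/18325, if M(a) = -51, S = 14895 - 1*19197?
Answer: 25912048/934575 ≈ 27.726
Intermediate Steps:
S = -4302 (S = 14895 - 19197 = -4302)
-1426/M(-155) + S/18325 = -1426/(-51) - 4302/18325 = -1426*(-1/51) - 4302*1/18325 = 1426/51 - 4302/18325 = 25912048/934575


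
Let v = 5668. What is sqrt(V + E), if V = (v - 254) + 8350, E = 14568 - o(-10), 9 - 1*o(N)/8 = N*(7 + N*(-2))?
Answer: 30*sqrt(29) ≈ 161.55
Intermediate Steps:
o(N) = 72 - 8*N*(7 - 2*N) (o(N) = 72 - 8*N*(7 + N*(-2)) = 72 - 8*N*(7 - 2*N))
E = 12336 (E = 14568 - (72 - 56*(-10) + 16*(-10)**2) = 14568 - (72 + 560 + 16*100) = 14568 - (72 + 560 + 1600) = 14568 - 1*2232 = 14568 - 2232 = 12336)
V = 13764 (V = (5668 - 254) + 8350 = 5414 + 8350 = 13764)
sqrt(V + E) = sqrt(13764 + 12336) = sqrt(26100) = 30*sqrt(29)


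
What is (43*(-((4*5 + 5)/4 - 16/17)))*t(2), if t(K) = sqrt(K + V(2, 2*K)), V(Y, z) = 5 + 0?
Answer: -15523*sqrt(7)/68 ≈ -603.97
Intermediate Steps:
V(Y, z) = 5
t(K) = sqrt(5 + K) (t(K) = sqrt(K + 5) = sqrt(5 + K))
(43*(-((4*5 + 5)/4 - 16/17)))*t(2) = (43*(-((4*5 + 5)/4 - 16/17)))*sqrt(5 + 2) = (43*(-((20 + 5)*(1/4) - 16*1/17)))*sqrt(7) = (43*(-(25*(1/4) - 16/17)))*sqrt(7) = (43*(-(25/4 - 16/17)))*sqrt(7) = (43*(-1*361/68))*sqrt(7) = (43*(-361/68))*sqrt(7) = -15523*sqrt(7)/68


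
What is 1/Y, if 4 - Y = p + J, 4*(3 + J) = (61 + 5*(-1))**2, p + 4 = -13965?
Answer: 1/13192 ≈ 7.5803e-5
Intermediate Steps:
p = -13969 (p = -4 - 13965 = -13969)
J = 781 (J = -3 + (61 + 5*(-1))**2/4 = -3 + (61 - 5)**2/4 = -3 + (1/4)*56**2 = -3 + (1/4)*3136 = -3 + 784 = 781)
Y = 13192 (Y = 4 - (-13969 + 781) = 4 - 1*(-13188) = 4 + 13188 = 13192)
1/Y = 1/13192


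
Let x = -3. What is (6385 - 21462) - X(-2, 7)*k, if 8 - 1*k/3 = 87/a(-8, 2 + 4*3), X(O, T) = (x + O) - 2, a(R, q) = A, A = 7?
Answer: -15170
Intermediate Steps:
a(R, q) = 7
X(O, T) = -5 + O (X(O, T) = (-3 + O) - 2 = -5 + O)
k = -93/7 (k = 24 - 261/7 = -93/7 ≈ -13.286)
(6385 - 21462) - X(-2, 7)*k = (6385 - 21462) - (-5 - 2)*(-93)/7 = -15077 - (-7)*(-93)/7 = -15077 - 1*93 = -15077 - 93 = -15170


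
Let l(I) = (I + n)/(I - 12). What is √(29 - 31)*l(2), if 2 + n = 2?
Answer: -I*√2/5 ≈ -0.28284*I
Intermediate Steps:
n = 0 (n = -2 + 2 = 0)
l(I) = I/(-12 + I) (l(I) = (I + 0)/(I - 12) = I/(-12 + I))
√(29 - 31)*l(2) = √(29 - 31)*(2/(-12 + 2)) = √(-2)*(2/(-10)) = (I*√2)*(2*(-⅒)) = (I*√2)*(-⅕) = -I*√2/5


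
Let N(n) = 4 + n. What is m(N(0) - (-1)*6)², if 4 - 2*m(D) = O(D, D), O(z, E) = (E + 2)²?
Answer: 4900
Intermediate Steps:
O(z, E) = (2 + E)²
m(D) = 2 - (2 + D)²/2
m(N(0) - (-1)*6)² = (2 - (2 + ((4 + 0) - (-1)*6))²/2)² = (2 - (2 + (4 - 1*(-6)))²/2)² = (2 - (2 + (4 + 6))²/2)² = (2 - (2 + 10)²/2)² = (2 - ½*12²)² = (2 - ½*144)² = (2 - 72)² = (-70)² = 4900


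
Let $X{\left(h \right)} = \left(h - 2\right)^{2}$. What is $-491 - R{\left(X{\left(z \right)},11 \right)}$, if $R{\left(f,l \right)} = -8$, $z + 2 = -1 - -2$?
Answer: $-483$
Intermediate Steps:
$z = -1$ ($z = -2 - -1 = -2 + \left(-1 + 2\right) = -2 + 1 = -1$)
$X{\left(h \right)} = \left(-2 + h\right)^{2}$
$-491 - R{\left(X{\left(z \right)},11 \right)} = -491 - -8 = -491 + 8 = -483$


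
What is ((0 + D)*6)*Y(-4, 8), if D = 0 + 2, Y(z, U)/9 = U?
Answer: 864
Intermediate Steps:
Y(z, U) = 9*U
D = 2
((0 + D)*6)*Y(-4, 8) = ((0 + 2)*6)*(9*8) = (2*6)*72 = 12*72 = 864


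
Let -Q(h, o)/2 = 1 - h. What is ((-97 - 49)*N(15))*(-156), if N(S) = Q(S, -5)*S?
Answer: 9565920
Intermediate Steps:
Q(h, o) = -2 + 2*h (Q(h, o) = -2*(1 - h) = -2 + 2*h)
N(S) = S*(-2 + 2*S) (N(S) = (-2 + 2*S)*S = S*(-2 + 2*S))
((-97 - 49)*N(15))*(-156) = ((-97 - 49)*(2*15*(-1 + 15)))*(-156) = -292*15*14*(-156) = -146*420*(-156) = -61320*(-156) = 9565920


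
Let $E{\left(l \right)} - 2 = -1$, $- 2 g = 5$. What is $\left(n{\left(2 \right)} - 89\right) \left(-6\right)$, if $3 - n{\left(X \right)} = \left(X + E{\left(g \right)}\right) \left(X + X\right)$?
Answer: $588$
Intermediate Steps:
$g = - \frac{5}{2}$ ($g = \left(- \frac{1}{2}\right) 5 = - \frac{5}{2} \approx -2.5$)
$E{\left(l \right)} = 1$ ($E{\left(l \right)} = 2 - 1 = 1$)
$n{\left(X \right)} = 3 - 2 X \left(1 + X\right)$ ($n{\left(X \right)} = 3 - \left(X + 1\right) \left(X + X\right) = 3 - \left(1 + X\right) 2 X = 3 - 2 X \left(1 + X\right)$)
$\left(n{\left(2 \right)} - 89\right) \left(-6\right) = \left(\left(3 - 4 - 2 \cdot 2^{2}\right) - 89\right) \left(-6\right) = \left(\left(3 - 4 - 8\right) - 89\right) \left(-6\right) = \left(-9 - 89\right) \left(-6\right) = \left(-98\right) \left(-6\right) = 588$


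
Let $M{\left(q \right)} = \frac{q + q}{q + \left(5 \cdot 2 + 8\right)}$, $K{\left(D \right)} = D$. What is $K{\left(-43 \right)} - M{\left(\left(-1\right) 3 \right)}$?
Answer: $- \frac{213}{5} \approx -42.6$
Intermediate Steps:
$M{\left(q \right)} = \frac{2 q}{18 + q}$ ($M{\left(q \right)} = \frac{2 q}{q + \left(10 + 8\right)} = \frac{2 q}{q + 18} = \frac{2 q}{18 + q}$)
$K{\left(-43 \right)} - M{\left(\left(-1\right) 3 \right)} = -43 - \frac{2 \left(\left(-1\right) 3\right)}{18 - 3} = -43 - 2 \left(-3\right) \frac{1}{18 - 3} = -43 - 2 \left(-3\right) \frac{1}{15} = -43 - - \frac{2}{5} = -43 + \frac{2}{5} = - \frac{213}{5}$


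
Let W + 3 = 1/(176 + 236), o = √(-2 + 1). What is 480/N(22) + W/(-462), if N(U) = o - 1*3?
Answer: -27408301/190344 - 48*I ≈ -143.99 - 48.0*I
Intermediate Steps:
o = I (o = √(-1) = I ≈ 1.0*I)
N(U) = -3 + I (N(U) = I - 1*3 = I - 3 = -3 + I)
W = -1235/412 (W = -3 + 1/(176 + 236) = -3 + 1/412 = -1235/412 ≈ -2.9976)
480/N(22) + W/(-462) = 480/(-3 + I) - 1235/412/(-462) = 480*((-3 - I)/10) - 1235/412*(-1/462) = 48*(-3 - I) + 1235/190344 = 1235/190344 + 48*(-3 - I)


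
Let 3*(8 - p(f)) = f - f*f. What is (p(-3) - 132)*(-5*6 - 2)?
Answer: 3840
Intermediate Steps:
p(f) = 8 - f/3 + f**2/3 (p(f) = 8 - (f - f*f)/3 = 8 - (f - f**2)/3 = 8 + (-f/3 + f**2/3) = 8 - f/3 + f**2/3)
(p(-3) - 132)*(-5*6 - 2) = ((8 - 1/3*(-3) + (1/3)*(-3)**2) - 132)*(-5*6 - 2) = ((8 + 1 + (1/3)*9) - 132)*(-30 - 2) = ((8 + 1 + 3) - 132)*(-32) = (12 - 132)*(-32) = -120*(-32) = 3840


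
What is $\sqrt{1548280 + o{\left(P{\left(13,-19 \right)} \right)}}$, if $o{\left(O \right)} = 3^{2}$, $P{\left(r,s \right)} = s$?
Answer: $\sqrt{1548289} \approx 1244.3$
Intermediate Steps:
$o{\left(O \right)} = 9$
$\sqrt{1548280 + o{\left(P{\left(13,-19 \right)} \right)}} = \sqrt{1548280 + 9} = \sqrt{1548289}$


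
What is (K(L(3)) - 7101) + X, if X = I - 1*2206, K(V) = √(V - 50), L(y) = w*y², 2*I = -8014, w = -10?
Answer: -13314 + 2*I*√35 ≈ -13314.0 + 11.832*I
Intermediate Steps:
I = -4007 (I = (½)*(-8014) = -4007)
L(y) = -10*y²
K(V) = √(-50 + V)
X = -6213 (X = -4007 - 1*2206 = -4007 - 2206 = -6213)
(K(L(3)) - 7101) + X = (√(-50 - 10*3²) - 7101) - 6213 = (√(-50 - 10*9) - 7101) - 6213 = (√(-50 - 90) - 7101) - 6213 = (√(-140) - 7101) - 6213 = (2*I*√35 - 7101) - 6213 = (-7101 + 2*I*√35) - 6213 = -13314 + 2*I*√35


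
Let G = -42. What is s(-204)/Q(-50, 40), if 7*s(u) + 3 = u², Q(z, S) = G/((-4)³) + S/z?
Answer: -6658080/161 ≈ -41355.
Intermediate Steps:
Q(z, S) = 21/32 + S/z (Q(z, S) = -42/((-4)³) + S/z = -42/(-64) + S/z = -42*(-1/64) + S/z = 21/32 + S/z)
s(u) = -3/7 + u²/7
s(-204)/Q(-50, 40) = (-3/7 + (⅐)*(-204)²)/(21/32 + 40/(-50)) = (-3/7 + (⅐)*41616)/(21/32 + 40*(-1/50)) = (-3/7 + 41616/7)/(21/32 - ⅘) = 41613/(7*(-23/160)) = (41613/7)*(-160/23) = -6658080/161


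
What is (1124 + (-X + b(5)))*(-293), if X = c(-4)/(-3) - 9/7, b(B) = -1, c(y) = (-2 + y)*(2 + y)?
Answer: -2314114/7 ≈ -3.3059e+5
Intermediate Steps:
X = -37/7 (X = (-4 + (-4)**2)/(-3) - 9/7 = (-4 + 16)*(-1/3) - 9*1/7 = 12*(-1/3) - 9/7 = -4 - 9/7 = -37/7 ≈ -5.2857)
(1124 + (-X + b(5)))*(-293) = (1124 + (-1*(-37/7) - 1))*(-293) = (1124 + (37/7 - 1))*(-293) = (1124 + 30/7)*(-293) = (7898/7)*(-293) = -2314114/7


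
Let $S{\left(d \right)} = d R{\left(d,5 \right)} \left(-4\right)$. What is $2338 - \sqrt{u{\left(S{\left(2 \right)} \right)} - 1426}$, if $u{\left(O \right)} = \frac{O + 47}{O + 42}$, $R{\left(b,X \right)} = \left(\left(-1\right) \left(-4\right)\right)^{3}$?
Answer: $2338 - \frac{i \sqrt{12591394}}{94} \approx 2338.0 - 37.749 i$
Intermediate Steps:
$R{\left(b,X \right)} = 64$ ($R{\left(b,X \right)} = 4^{3} = 64$)
$S{\left(d \right)} = - 256 d$ ($S{\left(d \right)} = d 64 \left(-4\right) = 64 d \left(-4\right) = - 256 d$)
$u{\left(O \right)} = \frac{47 + O}{42 + O}$
$2338 - \sqrt{u{\left(S{\left(2 \right)} \right)} - 1426} = 2338 - \sqrt{\frac{47 - 512}{42 - 512} - 1426} = 2338 - \sqrt{\frac{1}{-470} \left(-465\right) - 1426} = 2338 - \sqrt{\left(- \frac{1}{470}\right) \left(-465\right) - 1426} = 2338 - \sqrt{\frac{93}{94} - 1426} = 2338 - \sqrt{- \frac{133951}{94}} = 2338 - \frac{i \sqrt{12591394}}{94}$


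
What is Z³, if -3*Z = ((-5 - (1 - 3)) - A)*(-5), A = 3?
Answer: -1000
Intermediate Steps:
Z = -10 (Z = -((-5 - (1 - 3)) - 1*3)*(-5)/3 = -((-5 - 1*(-2)) - 3)*(-5)/3 = -((-5 + 2) - 3)*(-5)/3 = -(-3 - 3)*(-5)/3 = -(-2)*(-5) = -⅓*30 = -10)
Z³ = (-10)³ = -1000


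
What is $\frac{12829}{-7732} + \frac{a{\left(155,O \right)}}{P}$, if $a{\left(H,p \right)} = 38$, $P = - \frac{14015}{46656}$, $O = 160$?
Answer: $- \frac{13888077731}{108363980} \approx -128.16$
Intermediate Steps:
$P = - \frac{14015}{46656}$ ($P = \left(-14015\right) \frac{1}{46656} = - \frac{14015}{46656} \approx -0.30039$)
$\frac{12829}{-7732} + \frac{a{\left(155,O \right)}}{P} = \frac{12829}{-7732} + \frac{38}{- \frac{14015}{46656}} = 12829 \left(- \frac{1}{7732}\right) + 38 \left(- \frac{46656}{14015}\right) = - \frac{12829}{7732} - \frac{1772928}{14015} = - \frac{13888077731}{108363980}$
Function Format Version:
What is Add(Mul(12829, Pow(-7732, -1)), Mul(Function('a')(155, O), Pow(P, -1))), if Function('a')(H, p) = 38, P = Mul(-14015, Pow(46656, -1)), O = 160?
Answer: Rational(-13888077731, 108363980) ≈ -128.16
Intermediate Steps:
P = Rational(-14015, 46656) (P = Mul(-14015, Rational(1, 46656)) = Rational(-14015, 46656) ≈ -0.30039)
Add(Mul(12829, Pow(-7732, -1)), Mul(Function('a')(155, O), Pow(P, -1))) = Add(Mul(12829, Pow(-7732, -1)), Mul(38, Pow(Rational(-14015, 46656), -1))) = Add(Mul(12829, Rational(-1, 7732)), Mul(38, Rational(-46656, 14015))) = Add(Rational(-12829, 7732), Rational(-1772928, 14015)) = Rational(-13888077731, 108363980)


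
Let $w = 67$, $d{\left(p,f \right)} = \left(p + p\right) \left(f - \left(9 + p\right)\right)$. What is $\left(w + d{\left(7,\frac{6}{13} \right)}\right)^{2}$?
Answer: $\frac{3829849}{169} \approx 22662.0$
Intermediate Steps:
$d{\left(p,f \right)} = 2 p \left(-9 + f - p\right)$
$\left(w + d{\left(7,\frac{6}{13} \right)}\right)^{2} = \left(67 + 2 \cdot 7 \left(-9 + \frac{6}{13} - 7\right)\right)^{2} = \left(67 + 2 \cdot 7 \left(- \frac{202}{13}\right)\right)^{2} = \left(67 - \frac{2828}{13}\right)^{2} = \left(- \frac{1957}{13}\right)^{2} = \frac{3829849}{169}$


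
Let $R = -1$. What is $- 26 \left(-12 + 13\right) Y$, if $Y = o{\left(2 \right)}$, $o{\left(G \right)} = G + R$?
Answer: $-26$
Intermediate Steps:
$o{\left(G \right)} = -1 + G$ ($o{\left(G \right)} = G - 1 = -1 + G$)
$Y = 1$ ($Y = -1 + 2 = 1$)
$- 26 \left(-12 + 13\right) Y = - 26 \left(-12 + 13\right) 1 = \left(-26\right) 1 \cdot 1 = \left(-26\right) 1 = -26$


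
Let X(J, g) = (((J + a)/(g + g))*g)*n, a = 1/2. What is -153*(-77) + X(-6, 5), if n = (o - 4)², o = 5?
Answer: 47113/4 ≈ 11778.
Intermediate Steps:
a = ½ ≈ 0.50000
n = 1 (n = (5 - 4)² = 1² = 1)
X(J, g) = ¼ + J/2 (X(J, g) = (((J + ½)/(g + g))*g)*1 = (((½ + J)/((2*g)))*g)*1 = (((½ + J)*(1/(2*g)))*g)*1 = (((½ + J)/(2*g))*g)*1 = (¼ + J/2)*1 = ¼ + J/2)
-153*(-77) + X(-6, 5) = -153*(-77) + (¼ + (½)*(-6)) = 11781 + (¼ - 3) = 11781 - 11/4 = 47113/4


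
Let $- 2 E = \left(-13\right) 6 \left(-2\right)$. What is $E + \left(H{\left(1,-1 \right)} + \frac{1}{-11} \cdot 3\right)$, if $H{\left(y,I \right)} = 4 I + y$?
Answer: $- \frac{894}{11} \approx -81.273$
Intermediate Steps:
$H{\left(y,I \right)} = y + 4 I$
$E = -78$ ($E = - \frac{\left(-13\right) 6 \left(-2\right)}{2} = - \frac{\left(-78\right) \left(-2\right)}{2} = \left(- \frac{1}{2}\right) 156 = -78$)
$E + \left(H{\left(1,-1 \right)} + \frac{1}{-11} \cdot 3\right) = -78 + \left(\left(1 + 4 \left(-1\right)\right) + \frac{1}{-11} \cdot 3\right) = -78 + \left(\left(1 - 4\right) - \frac{3}{11}\right) = -78 - \frac{36}{11} = - \frac{894}{11}$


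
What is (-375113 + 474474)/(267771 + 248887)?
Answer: 99361/516658 ≈ 0.19231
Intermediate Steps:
(-375113 + 474474)/(267771 + 248887) = 99361/516658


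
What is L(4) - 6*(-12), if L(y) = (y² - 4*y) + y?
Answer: 76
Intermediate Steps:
L(y) = y² - 3*y
L(4) - 6*(-12) = 4*(-3 + 4) - 6*(-12) = 4*1 + 72 = 4 + 72 = 76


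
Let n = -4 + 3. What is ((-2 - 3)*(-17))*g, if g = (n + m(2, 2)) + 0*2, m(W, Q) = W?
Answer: 85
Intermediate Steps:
n = -1
g = 1 (g = (-1 + 2) + 0*2 = 1 + 0 = 1)
((-2 - 3)*(-17))*g = ((-2 - 3)*(-17))*1 = -5*(-17)*1 = 85*1 = 85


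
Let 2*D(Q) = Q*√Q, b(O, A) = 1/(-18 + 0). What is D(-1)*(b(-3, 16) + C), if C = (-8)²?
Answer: -1151*I/36 ≈ -31.972*I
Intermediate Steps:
b(O, A) = -1/18 (b(O, A) = 1/(-18) = -1/18)
C = 64
D(Q) = Q^(3/2)/2 (D(Q) = (Q*√Q)/2 = Q^(3/2)/2)
D(-1)*(b(-3, 16) + C) = ((-1)^(3/2)/2)*(-1/18 + 64) = ((-I)/2)*(1151/18) = -I/2*(1151/18) = -1151*I/36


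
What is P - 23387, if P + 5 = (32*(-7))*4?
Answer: -24288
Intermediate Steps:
P = -901 (P = -5 + (32*(-7))*4 = -5 - 224*4 = -5 - 896 = -901)
P - 23387 = -901 - 23387 = -24288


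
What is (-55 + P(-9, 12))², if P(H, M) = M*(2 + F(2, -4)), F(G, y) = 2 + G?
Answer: 289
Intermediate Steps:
P(H, M) = 6*M (P(H, M) = M*(2 + (2 + 2)) = M*(2 + 4) = M*6 = 6*M)
(-55 + P(-9, 12))² = (-55 + 6*12)² = (-55 + 72)² = 17² = 289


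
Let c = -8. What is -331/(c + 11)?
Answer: -331/3 ≈ -110.33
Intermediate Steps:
-331/(c + 11) = -331/(-8 + 11) = -331/3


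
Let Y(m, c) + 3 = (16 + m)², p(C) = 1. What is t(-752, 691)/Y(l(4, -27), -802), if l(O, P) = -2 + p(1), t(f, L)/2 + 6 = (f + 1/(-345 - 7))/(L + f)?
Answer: 45291/794464 ≈ 0.057008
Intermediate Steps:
t(f, L) = -12 + 2*(-1/352 + f)/(L + f) (t(f, L) = -12 + 2*((f + 1/(-345 - 7))/(L + f)) = -12 + 2*((f + 1/(-352))/(L + f)) = -12 + 2*((f - 1/352)/(L + f)) = -12 + 2*((-1/352 + f)/(L + f)) = -12 + 2*(-1/352 + f)/(L + f))
l(O, P) = -1 (l(O, P) = -2 + 1 = -1)
Y(m, c) = -3 + (16 + m)²
t(-752, 691)/Y(l(4, -27), -802) = ((-1/176 - 12*691 - 10*(-752))/(691 - 752))/(-3 + (16 - 1)²) = ((-1/176 - 8292 + 7520)/(-61))/(-3 + 15²) = (-1/61*(-135873/176))/(-3 + 225) = (135873/10736)/222 = (135873/10736)*(1/222) = 45291/794464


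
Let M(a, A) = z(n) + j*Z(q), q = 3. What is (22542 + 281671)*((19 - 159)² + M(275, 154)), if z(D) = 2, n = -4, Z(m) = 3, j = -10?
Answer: 5954056836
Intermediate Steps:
M(a, A) = -28 (M(a, A) = 2 - 10*3 = 2 - 30 = -28)
(22542 + 281671)*((19 - 159)² + M(275, 154)) = (22542 + 281671)*((19 - 159)² - 28) = 304213*((-140)² - 28) = 304213*(19600 - 28) = 304213*19572 = 5954056836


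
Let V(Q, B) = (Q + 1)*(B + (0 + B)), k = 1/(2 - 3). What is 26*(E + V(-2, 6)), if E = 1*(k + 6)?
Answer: -182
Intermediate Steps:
k = -1 (k = 1/(-1) = -1)
V(Q, B) = 2*B*(1 + Q) (V(Q, B) = (1 + Q)*(B + B) = (1 + Q)*(2*B) = 2*B*(1 + Q))
E = 5 (E = 1*(-1 + 6) = 1*5 = 5)
26*(E + V(-2, 6)) = 26*(5 + 2*6*(1 - 2)) = 26*(5 + 2*6*(-1)) = 26*(5 - 12) = 26*(-7) = -182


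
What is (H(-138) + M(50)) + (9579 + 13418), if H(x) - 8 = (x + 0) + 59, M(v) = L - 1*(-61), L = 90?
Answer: 23077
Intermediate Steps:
M(v) = 151 (M(v) = 90 - 1*(-61) = 90 + 61 = 151)
H(x) = 67 + x (H(x) = 8 + ((x + 0) + 59) = 8 + (x + 59) = 8 + (59 + x) = 67 + x)
(H(-138) + M(50)) + (9579 + 13418) = ((67 - 138) + 151) + (9579 + 13418) = (-71 + 151) + 22997 = 80 + 22997 = 23077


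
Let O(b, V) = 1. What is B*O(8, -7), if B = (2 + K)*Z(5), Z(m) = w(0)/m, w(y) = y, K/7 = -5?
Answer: 0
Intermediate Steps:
K = -35 (K = 7*(-5) = -35)
Z(m) = 0 (Z(m) = 0/m = 0)
B = 0 (B = (2 - 35)*0 = -33*0 = 0)
B*O(8, -7) = 0*1 = 0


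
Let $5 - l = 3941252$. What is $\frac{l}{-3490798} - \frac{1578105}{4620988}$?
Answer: $\frac{6351804657123}{8065467834212} \approx 0.78753$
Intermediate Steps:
$l = -3941247$ ($l = 5 - 3941252 = -3941247$)
$\frac{l}{-3490798} - \frac{1578105}{4620988} = - \frac{3941247}{-3490798} - \frac{1578105}{4620988} = \left(-3941247\right) \left(- \frac{1}{3490798}\right) - \frac{1578105}{4620988} = \frac{3941247}{3490798} - \frac{1578105}{4620988} = \frac{6351804657123}{8065467834212}$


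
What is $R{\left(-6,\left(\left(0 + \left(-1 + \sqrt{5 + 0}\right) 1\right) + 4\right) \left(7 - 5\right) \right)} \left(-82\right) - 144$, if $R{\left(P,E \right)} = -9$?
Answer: $594$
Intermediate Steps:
$R{\left(-6,\left(\left(0 + \left(-1 + \sqrt{5 + 0}\right) 1\right) + 4\right) \left(7 - 5\right) \right)} \left(-82\right) - 144 = \left(-9\right) \left(-82\right) - 144 = 738 - 144 = 594$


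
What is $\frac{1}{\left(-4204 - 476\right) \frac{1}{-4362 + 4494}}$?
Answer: $- \frac{11}{390} \approx -0.028205$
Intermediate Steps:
$\frac{1}{\left(-4204 - 476\right) \frac{1}{-4362 + 4494}} = \frac{1}{\left(-4204 + \left(-1417 + 941\right)\right) \frac{1}{132}} = \frac{1}{\left(-4204 - 476\right) \frac{1}{132}} = \frac{1}{\left(-4680\right) \frac{1}{132}} = \frac{1}{- \frac{390}{11}} = - \frac{11}{390}$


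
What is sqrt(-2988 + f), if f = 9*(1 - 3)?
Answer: 3*I*sqrt(334) ≈ 54.827*I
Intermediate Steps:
f = -18 (f = 9*(-2) = -18)
sqrt(-2988 + f) = sqrt(-2988 - 18) = sqrt(-3006) = 3*I*sqrt(334)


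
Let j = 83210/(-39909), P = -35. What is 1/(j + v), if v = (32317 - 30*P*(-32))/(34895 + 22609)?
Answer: -14433504/30415793 ≈ -0.47454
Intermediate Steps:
j = -1570/753 (j = 83210*(-1/39909) = -1570/753 ≈ -2.0850)
v = -1283/57504 (v = (32317 - 30*(-35)*(-32))/(34895 + 22609) = (32317 + 1050*(-32))/57504 = (32317 - 33600)*(1/57504) = -1283*1/57504 = -1283/57504 ≈ -0.022311)
1/(j + v) = 1/(-1570/753 - 1283/57504) = 1/(-30415793/14433504) = -14433504/30415793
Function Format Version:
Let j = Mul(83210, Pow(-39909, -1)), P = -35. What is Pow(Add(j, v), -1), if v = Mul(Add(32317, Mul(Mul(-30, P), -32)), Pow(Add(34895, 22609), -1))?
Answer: Rational(-14433504, 30415793) ≈ -0.47454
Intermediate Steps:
j = Rational(-1570, 753) (j = Mul(83210, Rational(-1, 39909)) = Rational(-1570, 753) ≈ -2.0850)
v = Rational(-1283, 57504) (v = Mul(Add(32317, Mul(Mul(-30, -35), -32)), Pow(Add(34895, 22609), -1)) = Mul(Add(32317, Mul(1050, -32)), Pow(57504, -1)) = Mul(Add(32317, -33600), Rational(1, 57504)) = Mul(-1283, Rational(1, 57504)) = Rational(-1283, 57504) ≈ -0.022311)
Pow(Add(j, v), -1) = Pow(Add(Rational(-1570, 753), Rational(-1283, 57504)), -1) = Pow(Rational(-30415793, 14433504), -1) = Rational(-14433504, 30415793)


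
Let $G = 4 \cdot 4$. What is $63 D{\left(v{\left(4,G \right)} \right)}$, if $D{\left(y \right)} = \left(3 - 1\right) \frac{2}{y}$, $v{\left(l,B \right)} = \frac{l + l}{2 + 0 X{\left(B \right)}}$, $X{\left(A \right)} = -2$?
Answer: $63$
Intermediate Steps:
$G = 16$
$v{\left(l,B \right)} = l$ ($v{\left(l,B \right)} = \frac{l + l}{2 + 0 \left(-2\right)} = \frac{2 l}{2 + 0} = \frac{2 l}{2} = 2 l \frac{1}{2} = l$)
$D{\left(y \right)} = \frac{4}{y}$ ($D{\left(y \right)} = 2 \frac{2}{y} = \frac{4}{y}$)
$63 D{\left(v{\left(4,G \right)} \right)} = 63 \cdot \frac{4}{4} = 63 \cdot 4 \cdot \frac{1}{4} = 63 \cdot 1 = 63$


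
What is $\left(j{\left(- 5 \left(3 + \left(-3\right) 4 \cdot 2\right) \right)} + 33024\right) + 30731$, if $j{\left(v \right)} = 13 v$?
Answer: $65120$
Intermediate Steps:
$\left(j{\left(- 5 \left(3 + \left(-3\right) 4 \cdot 2\right) \right)} + 33024\right) + 30731 = \left(13 \left(- 5 \left(3 + \left(-3\right) 4 \cdot 2\right)\right) + 33024\right) + 30731 = \left(13 \left(- 5 \left(3 - 24\right)\right) + 33024\right) + 30731 = \left(13 \left(\left(-5\right) \left(-21\right)\right) + 33024\right) + 30731 = \left(13 \cdot 105 + 33024\right) + 30731 = \left(1365 + 33024\right) + 30731 = 34389 + 30731 = 65120$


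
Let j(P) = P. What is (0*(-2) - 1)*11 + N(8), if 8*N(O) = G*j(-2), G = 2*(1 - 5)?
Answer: -9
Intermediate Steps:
G = -8 (G = 2*(-4) = -8)
N(O) = 2 (N(O) = (-8*(-2))/8 = (⅛)*16 = 2)
(0*(-2) - 1)*11 + N(8) = (0*(-2) - 1)*11 + 2 = (0 - 1)*11 + 2 = -1*11 + 2 = -11 + 2 = -9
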